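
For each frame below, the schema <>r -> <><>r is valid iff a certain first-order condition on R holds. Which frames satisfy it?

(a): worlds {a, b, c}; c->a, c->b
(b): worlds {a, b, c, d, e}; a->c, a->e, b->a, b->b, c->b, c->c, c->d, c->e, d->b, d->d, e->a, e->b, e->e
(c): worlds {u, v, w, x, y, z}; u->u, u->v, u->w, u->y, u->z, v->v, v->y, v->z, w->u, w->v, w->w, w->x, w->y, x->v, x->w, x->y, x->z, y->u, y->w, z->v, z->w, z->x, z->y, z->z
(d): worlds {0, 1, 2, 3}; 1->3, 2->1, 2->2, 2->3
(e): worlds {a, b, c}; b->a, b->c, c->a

The schema corresponds to a generalized confluence (Geach) condition: forall x forall y (xRy -> exists w (y = w & x R^2 w)).
(a): fails — cRa but no w with a=w and cR²w.
(b): satisfies the condition.
(c): satisfies the condition.
(d): fails — 1R3 but no w with 3=w and 1R²w.
(e): fails — bRc but no w with c=w and bR²w.
Valid on: (b), (c).

(b), (c)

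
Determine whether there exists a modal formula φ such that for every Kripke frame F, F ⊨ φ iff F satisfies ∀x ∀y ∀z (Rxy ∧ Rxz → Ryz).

This is a Sahlqvist condition; the 5 axiom ◇q → □◇q defines it.
Suppose ◇q→□◇q is valid. Take Rxy, Rxz and set V(q)={y}. Then ◇q at x, so □◇q at x, so ◇q at z, so some w with Rzw has q; w=y, i.e. Rzy. By symmetry of the argument, Ryz.

Definable; ◇q → □◇q defines it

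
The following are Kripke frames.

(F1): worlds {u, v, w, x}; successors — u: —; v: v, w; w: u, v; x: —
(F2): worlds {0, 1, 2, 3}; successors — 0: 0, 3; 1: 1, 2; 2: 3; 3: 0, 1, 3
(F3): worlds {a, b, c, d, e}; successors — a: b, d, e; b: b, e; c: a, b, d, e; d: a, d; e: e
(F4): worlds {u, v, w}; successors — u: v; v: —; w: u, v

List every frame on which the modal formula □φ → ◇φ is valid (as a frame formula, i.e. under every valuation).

(F2), (F3)

The schema corresponds to seriality: ∀x ∃y Rxy.
(F1): fails — world u has no successor.
(F2): condition met.
(F3): condition met.
(F4): fails — world v has no successor.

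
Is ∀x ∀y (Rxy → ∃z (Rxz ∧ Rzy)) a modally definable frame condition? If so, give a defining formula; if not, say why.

The condition is density. A defining modal formula is □□q → □q.

Definable; □□q → □q defines it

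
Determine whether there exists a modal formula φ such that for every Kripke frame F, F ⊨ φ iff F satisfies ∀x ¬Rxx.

Not definable by any modal formula

If a class were modally definable it would be closed under surjective bounded morphisms (Goldblatt–Thomason).
The 3-cycle (worlds w0,w1,w2 with w0→w1→w2→w0) is irreflexive, and the map sending every world to a single reflexive point • is a surjective bounded morphism (forth: every edge maps to (•,•); back: every world has a successor). So any modal formula valid on the 3-cycle is also valid on the reflexive point, which is not irreflexive.
Hence irreflexivity is not modally definable.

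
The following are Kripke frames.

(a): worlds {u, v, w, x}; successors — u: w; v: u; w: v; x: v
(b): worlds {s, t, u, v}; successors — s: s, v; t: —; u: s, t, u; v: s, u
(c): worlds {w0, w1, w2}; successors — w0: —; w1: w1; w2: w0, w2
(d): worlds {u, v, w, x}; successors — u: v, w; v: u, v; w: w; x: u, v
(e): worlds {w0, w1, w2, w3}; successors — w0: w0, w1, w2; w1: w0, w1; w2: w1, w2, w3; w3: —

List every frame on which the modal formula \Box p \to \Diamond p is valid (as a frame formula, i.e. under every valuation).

The schema corresponds to seriality: \forall x \exists y Rxy.
(a): condition met.
(b): fails — world t has no successor.
(c): fails — world w0 has no successor.
(d): condition met.
(e): fails — world w3 has no successor.

(a), (d)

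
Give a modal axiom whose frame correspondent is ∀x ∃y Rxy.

□p → ◇p

A defining formula is □p → ◇p (the D axiom).
Suppose □p→◇p is valid. At any x set V(p)=W. Then □p at x, so ◇p at x, so x has a successor.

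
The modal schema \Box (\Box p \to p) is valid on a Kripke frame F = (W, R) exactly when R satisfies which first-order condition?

Suppose □(□p→p) is valid. Take Rxy and set V(p)={w : Ryw}. Then at y, □p holds; since □(□p→p) at x, □p→p at y, so p at y, i.e. Ryy.
Conversely, any frame satisfying \forall x \forall y (Rxy \to Ryy) validates the schema.
So the correspondent is shift-reflexivity.

shift-reflexivity: \forall x \forall y (Rxy \to Ryy)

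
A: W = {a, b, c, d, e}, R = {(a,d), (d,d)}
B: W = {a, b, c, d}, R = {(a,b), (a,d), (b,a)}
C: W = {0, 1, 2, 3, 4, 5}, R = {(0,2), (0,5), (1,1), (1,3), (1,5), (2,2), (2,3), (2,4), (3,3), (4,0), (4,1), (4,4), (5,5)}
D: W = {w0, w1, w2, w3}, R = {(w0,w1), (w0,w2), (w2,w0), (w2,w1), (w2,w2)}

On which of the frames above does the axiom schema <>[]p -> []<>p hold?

A

This is the axiom for convergence; its first-order frame correspondent is forall x forall y forall z (Rxy & Rxz -> exists w (Ryw & Rzw)).
A: ✓.
B: fails — Rad and Rad but d and d have no common successor.
C: fails — R02 and R05 but 2 and 5 have no common successor.
D: fails — Rw0w1 and Rw0w1 but w1 and w1 have no common successor.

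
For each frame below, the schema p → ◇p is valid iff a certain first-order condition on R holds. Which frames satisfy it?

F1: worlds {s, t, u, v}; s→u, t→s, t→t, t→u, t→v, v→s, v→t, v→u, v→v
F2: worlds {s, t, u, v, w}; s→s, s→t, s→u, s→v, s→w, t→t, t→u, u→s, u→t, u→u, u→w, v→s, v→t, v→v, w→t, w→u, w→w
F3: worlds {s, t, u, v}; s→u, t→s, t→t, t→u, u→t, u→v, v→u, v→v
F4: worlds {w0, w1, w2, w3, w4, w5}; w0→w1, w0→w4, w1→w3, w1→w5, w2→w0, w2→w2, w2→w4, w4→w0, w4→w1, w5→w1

F2

Frame correspondent (Sahlqvist): ∀x Rxx — i.e. reflexivity.
F1: fails — world s does not see itself.
F2: ✓.
F3: fails — world s does not see itself.
F4: fails — world w0 does not see itself.
Valid on: F2.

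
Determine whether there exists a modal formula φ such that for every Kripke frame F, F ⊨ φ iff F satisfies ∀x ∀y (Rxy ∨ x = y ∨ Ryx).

Not definable by any modal formula

Modal frame validity is preserved under disjoint unions.
Take 4 disjoint single-world reflexive frames: each is trivially connected, but their disjoint union has 4 worlds with no edge between distinct components, so it is not connected.
So the class is not modally definable.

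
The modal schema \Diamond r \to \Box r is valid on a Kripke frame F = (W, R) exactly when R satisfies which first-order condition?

Suppose ◇r→□r is valid. Take Rxy, Rxz and set V(r)={y}. Then ◇r at x, so □r at x, so r at z, i.e. z=y.

partial functionality: \forall x \forall y \forall z (Rxy \wedge Rxz \to y = z)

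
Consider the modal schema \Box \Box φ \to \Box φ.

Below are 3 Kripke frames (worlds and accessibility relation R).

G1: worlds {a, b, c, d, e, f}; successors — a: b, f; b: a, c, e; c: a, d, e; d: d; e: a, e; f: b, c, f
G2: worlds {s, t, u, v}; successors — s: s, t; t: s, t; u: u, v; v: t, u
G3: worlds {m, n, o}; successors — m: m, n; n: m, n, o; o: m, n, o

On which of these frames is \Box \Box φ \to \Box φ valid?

G2, G3

Frame correspondent (Sahlqvist): \forall x \forall y (Rxy \to \exists z (Rxz \wedge Rzy)) — i.e. density.
G1: fails — Rbc but no z with Rbz and Rzc.
G2: ✓.
G3: ✓.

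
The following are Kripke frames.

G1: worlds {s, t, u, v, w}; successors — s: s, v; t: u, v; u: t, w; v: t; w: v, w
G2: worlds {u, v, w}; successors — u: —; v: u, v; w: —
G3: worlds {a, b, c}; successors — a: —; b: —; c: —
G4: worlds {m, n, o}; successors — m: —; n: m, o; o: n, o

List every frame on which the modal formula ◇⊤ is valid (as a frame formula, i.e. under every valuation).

G1

This is the axiom for seriality; its first-order frame correspondent is ∀x ∃y Rxy.
G1: satisfies the condition.
G2: fails — world u has no successor.
G3: fails — world a has no successor.
G4: fails — world m has no successor.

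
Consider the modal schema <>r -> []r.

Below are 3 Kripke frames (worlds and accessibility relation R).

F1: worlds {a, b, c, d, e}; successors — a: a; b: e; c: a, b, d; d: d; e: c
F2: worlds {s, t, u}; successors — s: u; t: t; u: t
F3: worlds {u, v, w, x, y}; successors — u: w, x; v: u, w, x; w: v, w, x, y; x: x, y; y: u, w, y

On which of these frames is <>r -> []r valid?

F2

This is the axiom for partial functionality; its first-order frame correspondent is forall x forall y forall z (Rxy & Rxz -> y = z).
F1: fails — c sees both a and b.
F2: ✓.
F3: fails — u sees both w and x.
Valid on: F2.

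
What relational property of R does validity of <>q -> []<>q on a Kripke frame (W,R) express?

This schema is the 5 axiom.
Its frame correspondent is the Euclidean property — forall x forall y forall z (Rxy & Rxz -> Ryz).

the Euclidean property: forall x forall y forall z (Rxy & Rxz -> Ryz)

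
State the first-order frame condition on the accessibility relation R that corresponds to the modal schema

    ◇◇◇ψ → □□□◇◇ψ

This is a Sahlqvist (Geach-type) schema ◇^3□^0ψ → □^3◇^2ψ.
Minimal-valuation argument: fix x; take any y with xR^3y and any z with xR^3z. Set V(ψ) to the set of worlds R-reachable from y in exactly 0 steps. Then □^0ψ holds at y, so the antecedent holds at x; validity forces ◇^2ψ at z, giving a w with zR^2w and yR^0w.
First-order correspondent: ∀x ∀y ∀z ((xR³y ∧ xR³z) → ∃w (y = w ∧ zR²w)).

∀x ∀y ∀z ((xR³y ∧ xR³z) → ∃w (y = w ∧ zR²w))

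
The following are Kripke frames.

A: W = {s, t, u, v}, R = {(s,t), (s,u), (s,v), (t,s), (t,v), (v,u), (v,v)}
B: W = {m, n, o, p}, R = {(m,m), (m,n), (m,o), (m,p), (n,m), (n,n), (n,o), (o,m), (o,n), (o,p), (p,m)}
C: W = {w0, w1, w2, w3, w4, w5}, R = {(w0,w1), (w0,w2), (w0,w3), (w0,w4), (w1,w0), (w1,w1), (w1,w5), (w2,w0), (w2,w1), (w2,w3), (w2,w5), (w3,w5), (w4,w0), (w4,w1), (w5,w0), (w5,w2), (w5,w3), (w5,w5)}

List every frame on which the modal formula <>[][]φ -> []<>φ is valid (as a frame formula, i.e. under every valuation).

Frame correspondent (Sahlqvist): forall x forall y forall z ((xRy & xRz) -> exists w (y R^2 w & zRw)) — i.e. a generalized confluence (Geach) condition.
A: fails — sRt, sRu but no w with tR²w and uRw.
B: ✓.
C: ✓.

B, C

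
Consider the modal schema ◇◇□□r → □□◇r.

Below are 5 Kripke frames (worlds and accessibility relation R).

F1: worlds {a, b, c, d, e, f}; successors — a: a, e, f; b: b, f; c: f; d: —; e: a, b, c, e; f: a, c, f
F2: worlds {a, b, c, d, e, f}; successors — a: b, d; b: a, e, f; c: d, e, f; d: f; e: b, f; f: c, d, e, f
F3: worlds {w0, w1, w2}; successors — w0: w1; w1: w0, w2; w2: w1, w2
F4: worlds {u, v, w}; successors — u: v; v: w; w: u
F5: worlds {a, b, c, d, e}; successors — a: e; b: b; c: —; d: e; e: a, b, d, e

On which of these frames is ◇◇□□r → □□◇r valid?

F1

This is the axiom for a generalized confluence (Geach) condition; its first-order frame correspondent is ∀x ∀y ∀z ((xR²y ∧ xR²z) → ∃w (yR²w ∧ zRw)).
F1: holds.
F2: fails — aR²a, aR²a but no w with aR²w and aRw.
F3: fails — w0R²w0, w0R²w0 but no w with w0R²w and w0Rw.
F4: fails — uR²w, uR²w but no t with wR²t and wRt.
F5: fails — aR²b, aR²a but no w with bR²w and aRw.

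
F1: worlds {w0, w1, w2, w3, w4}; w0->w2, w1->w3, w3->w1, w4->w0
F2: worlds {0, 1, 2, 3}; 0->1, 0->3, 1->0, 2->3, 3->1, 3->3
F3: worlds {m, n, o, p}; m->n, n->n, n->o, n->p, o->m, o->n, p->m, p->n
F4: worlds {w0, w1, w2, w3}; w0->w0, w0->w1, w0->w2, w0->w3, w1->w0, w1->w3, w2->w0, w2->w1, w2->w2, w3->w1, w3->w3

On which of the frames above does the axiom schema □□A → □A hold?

F4

This is the axiom for density; its first-order frame correspondent is ∀x ∀y (Rxy → ∃z (Rxz ∧ Rzy)).
F1: fails — Rw4w0 but no z with Rw4z and Rzw0.
F2: fails — R10 but no z with R1z and Rz0.
F3: fails — Rom but no z with Roz and Rzm.
F4: condition met.
Valid on: F4.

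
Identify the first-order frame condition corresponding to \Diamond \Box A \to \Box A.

The Euclidean property

This is a form of the 5 axiom.
Its frame correspondent is the Euclidean property — \forall x \forall y \forall z (Rxy \wedge Rxz \to Ryz).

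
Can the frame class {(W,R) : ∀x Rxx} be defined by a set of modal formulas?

Yes: it is reflexivity, defined by the T schema □r → r.
Suppose □r→r is valid. At any x set V(r)={w : Rxw}. Then □r holds at x, so r holds at x, i.e. Rxx.

Definable; □r → r defines it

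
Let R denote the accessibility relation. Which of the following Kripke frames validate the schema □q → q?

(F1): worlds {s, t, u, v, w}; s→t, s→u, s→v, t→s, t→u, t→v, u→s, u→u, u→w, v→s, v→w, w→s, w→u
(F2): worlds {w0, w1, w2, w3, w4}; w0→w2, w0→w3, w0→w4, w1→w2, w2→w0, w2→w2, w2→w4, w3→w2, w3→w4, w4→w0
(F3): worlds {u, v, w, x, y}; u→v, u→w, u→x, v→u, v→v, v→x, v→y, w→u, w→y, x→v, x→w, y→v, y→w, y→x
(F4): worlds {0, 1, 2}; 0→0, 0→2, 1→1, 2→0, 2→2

The schema corresponds to reflexivity: ∀x Rxx.
(F1): fails — world s does not see itself.
(F2): fails — world w0 does not see itself.
(F3): fails — world u does not see itself.
(F4): holds.
Valid on: (F4).

(F4)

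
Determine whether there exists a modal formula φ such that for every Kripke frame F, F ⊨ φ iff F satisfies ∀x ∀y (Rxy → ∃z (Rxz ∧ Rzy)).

Yes: it is density, defined by the C4 schema □□p → □p.

Yes — defined by □□p → □p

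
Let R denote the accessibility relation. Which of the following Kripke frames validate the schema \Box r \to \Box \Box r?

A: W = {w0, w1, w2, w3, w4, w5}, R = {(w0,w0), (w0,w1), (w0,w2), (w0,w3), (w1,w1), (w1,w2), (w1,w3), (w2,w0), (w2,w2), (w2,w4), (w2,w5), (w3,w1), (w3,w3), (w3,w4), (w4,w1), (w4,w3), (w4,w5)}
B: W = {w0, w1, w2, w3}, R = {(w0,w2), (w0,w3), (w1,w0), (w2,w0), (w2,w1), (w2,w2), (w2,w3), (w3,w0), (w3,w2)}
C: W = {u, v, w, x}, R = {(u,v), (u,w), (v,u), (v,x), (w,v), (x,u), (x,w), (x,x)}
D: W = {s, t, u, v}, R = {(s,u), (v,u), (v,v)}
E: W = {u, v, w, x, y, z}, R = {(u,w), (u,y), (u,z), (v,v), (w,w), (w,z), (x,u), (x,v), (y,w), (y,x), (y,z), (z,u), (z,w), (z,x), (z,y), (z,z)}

D

The schema corresponds to transitivity: \forall x \forall y \forall z (Rxy \wedge Ryz \to Rxz).
A: fails — Rw1w2 and Rw2w4 but not Rw1w4.
B: fails — Rw1w0 and Rw0w2 but not Rw1w2.
C: fails — Ruv and Rvu but not Ruu.
D: holds.
E: fails — Ruz and Rzx but not Rux.
Valid on: D.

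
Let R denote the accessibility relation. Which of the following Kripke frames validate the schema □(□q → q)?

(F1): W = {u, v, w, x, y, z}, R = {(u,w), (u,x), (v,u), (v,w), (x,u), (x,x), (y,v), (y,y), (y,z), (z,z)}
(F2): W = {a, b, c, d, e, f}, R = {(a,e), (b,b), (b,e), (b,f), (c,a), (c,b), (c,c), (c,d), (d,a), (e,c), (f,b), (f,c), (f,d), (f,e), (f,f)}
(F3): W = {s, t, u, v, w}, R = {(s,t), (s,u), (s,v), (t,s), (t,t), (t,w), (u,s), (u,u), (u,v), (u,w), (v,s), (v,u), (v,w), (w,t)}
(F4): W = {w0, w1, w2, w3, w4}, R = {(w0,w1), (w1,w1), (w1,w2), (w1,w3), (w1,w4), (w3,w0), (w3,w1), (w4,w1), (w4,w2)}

none

The schema corresponds to shift-reflexivity: ∀x ∀y (Rxy → Ryy).
(F1): fails — Ruw but not Rww.
(F2): fails — Rcd but not Rdd.
(F3): fails — Ruv but not Rvv.
(F4): fails — Rw1w2 but not Rw2w2.
Valid on no frame.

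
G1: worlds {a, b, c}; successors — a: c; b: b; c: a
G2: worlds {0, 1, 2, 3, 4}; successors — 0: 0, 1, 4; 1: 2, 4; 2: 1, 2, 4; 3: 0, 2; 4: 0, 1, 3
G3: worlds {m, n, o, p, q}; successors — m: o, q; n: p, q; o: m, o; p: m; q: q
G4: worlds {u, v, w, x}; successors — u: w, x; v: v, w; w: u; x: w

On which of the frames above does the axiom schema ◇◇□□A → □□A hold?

G1

Frame correspondent (Sahlqvist): ∀x ∀y ∀z ((xR²y ∧ xR²z) → ∃w (yR²w ∧ z = w)) — i.e. a generalized confluence (Geach) condition.
G1: condition met.
G2: fails — 0R²3, 0R²3 but no w with 3R²w and 3=w.
G3: fails — mR²q, mR²m but no w with qR²w and m=w.
G4: fails — uR²w, uR²u but no t with wR²t and u=t.
Valid on: G1.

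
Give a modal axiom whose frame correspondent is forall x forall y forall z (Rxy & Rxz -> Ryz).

A defining formula is ◇s → □◇s (the 5 axiom).
Suppose ◇s→□◇s is valid. Take Rxy, Rxz and set V(s)={y}. Then ◇s at x, so □◇s at x, so ◇s at z, so some w with Rzw has s; w=y, i.e. Rzy. By symmetry of the argument, Ryz.

◇s → □◇s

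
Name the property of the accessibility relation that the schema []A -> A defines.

Suppose □A→A is valid. At any x set V(A)={w : Rxw}. Then □A holds at x, so A holds at x, i.e. Rxx.

reflexivity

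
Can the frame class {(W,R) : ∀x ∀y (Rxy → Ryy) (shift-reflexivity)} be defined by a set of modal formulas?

The condition is shift-reflexivity. A defining modal formula is □(□q → q).

Definable; □(□q → q) defines it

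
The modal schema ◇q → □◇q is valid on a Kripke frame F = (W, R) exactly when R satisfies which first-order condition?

The Euclidean property

This is the 5 axiom.
It corresponds to the Euclidean property: ∀x ∀y ∀z (Rxy ∧ Rxz → Ryz).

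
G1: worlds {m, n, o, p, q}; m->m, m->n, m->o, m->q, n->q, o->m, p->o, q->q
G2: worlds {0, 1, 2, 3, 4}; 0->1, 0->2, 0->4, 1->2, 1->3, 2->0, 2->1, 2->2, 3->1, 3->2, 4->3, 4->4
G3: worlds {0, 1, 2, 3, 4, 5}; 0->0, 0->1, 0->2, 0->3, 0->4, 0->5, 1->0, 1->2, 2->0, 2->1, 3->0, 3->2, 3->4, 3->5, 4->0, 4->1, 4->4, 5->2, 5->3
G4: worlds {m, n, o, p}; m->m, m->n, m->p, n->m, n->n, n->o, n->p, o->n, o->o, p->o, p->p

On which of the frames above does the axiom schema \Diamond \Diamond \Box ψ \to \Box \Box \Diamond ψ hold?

Frame correspondent (Sahlqvist): \forall x \forall y \forall z ((x R^2 y \wedge x R^2 z) \to \exists w (yRw \wedge zRw)) — i.e. a generalized confluence (Geach) condition.
G1: fails — mR²n, mR²o but no w with nRw and oRw.
G2: fails — 0R²2, 0R²4 but no w with 2Rw and 4Rw.
G3: fails — 0R²2, 0R²5 but no w with 2Rw and 5Rw.
G4: holds.
Valid on: G4.

G4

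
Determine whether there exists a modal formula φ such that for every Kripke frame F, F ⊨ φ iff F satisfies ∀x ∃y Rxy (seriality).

The condition is seriality. A defining modal formula is □r → ◇r.
Suppose □r→◇r is valid. At any x set V(r)=W. Then □r at x, so ◇r at x, so x has a successor.

Definable; □r → ◇r defines it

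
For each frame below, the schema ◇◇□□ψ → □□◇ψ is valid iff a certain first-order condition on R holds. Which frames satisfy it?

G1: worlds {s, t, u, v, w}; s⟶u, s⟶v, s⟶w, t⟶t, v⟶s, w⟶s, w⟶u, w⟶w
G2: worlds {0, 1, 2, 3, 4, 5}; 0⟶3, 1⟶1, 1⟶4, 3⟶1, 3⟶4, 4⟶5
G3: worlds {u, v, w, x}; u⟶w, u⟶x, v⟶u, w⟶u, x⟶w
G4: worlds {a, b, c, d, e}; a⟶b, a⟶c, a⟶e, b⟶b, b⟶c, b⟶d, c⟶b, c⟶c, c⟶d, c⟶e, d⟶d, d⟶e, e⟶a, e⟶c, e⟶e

This is the axiom for a generalized confluence (Geach) condition; its first-order frame correspondent is ∀x ∀y ∀z ((xR²y ∧ xR²z) → ∃w (yR²w ∧ zRw)).
G1: fails — sR²s, sR²u but no w* with sR²w* and uRw*.
G2: fails — 0R²4, 0R²1 but no w with 4R²w and 1Rw.
G3: fails — uR²w, uR²w but no t with wR²t and wRt.
G4: holds.
Valid on: G4.

G4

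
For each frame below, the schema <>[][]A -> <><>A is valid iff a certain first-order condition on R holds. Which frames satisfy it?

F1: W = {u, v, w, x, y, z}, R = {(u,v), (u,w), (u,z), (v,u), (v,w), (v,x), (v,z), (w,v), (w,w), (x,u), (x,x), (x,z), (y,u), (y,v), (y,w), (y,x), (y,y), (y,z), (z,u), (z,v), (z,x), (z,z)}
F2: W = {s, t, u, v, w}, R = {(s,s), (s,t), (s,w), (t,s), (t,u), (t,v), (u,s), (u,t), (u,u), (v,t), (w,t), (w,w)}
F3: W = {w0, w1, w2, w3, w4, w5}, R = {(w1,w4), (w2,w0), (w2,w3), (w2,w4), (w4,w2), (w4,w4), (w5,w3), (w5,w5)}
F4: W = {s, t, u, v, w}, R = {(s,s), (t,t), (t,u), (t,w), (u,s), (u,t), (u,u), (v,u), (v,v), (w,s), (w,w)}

The schema corresponds to a generalized confluence (Geach) condition: forall x forall y (xRy -> exists w (y R^2 w & x R^2 w)).
F1: satisfies the condition.
F2: satisfies the condition.
F3: fails — w2Rw0 but no w with w0R²w and w2R²w.
F4: satisfies the condition.

F1, F2, F4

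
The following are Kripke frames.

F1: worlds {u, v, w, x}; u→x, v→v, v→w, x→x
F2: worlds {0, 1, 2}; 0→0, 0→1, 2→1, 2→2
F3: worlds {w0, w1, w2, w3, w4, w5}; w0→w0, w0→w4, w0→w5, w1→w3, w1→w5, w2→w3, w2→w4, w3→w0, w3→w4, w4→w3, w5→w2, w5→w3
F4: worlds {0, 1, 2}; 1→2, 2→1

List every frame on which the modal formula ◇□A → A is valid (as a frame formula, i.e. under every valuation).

F4

This is the axiom for symmetry; its first-order frame correspondent is ∀x ∀y (Rxy → Ryx).
F1: fails — Rvw but not Rwv.
F2: fails — R01 but not R10.
F3: fails — Rw1w5 but not Rw5w1.
F4: holds.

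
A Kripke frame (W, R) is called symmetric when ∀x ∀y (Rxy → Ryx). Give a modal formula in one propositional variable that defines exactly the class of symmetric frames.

ψ → □◇ψ

This is symmetry; the standard corresponding axiom is B: ψ → □◇ψ.
Suppose ψ→□◇ψ is valid. Take Rxy and set V(ψ)={x}. Then ψ at x, so □◇ψ at x, so ◇ψ at y, so some z with Ryz has ψ; z=x, i.e. Ryx.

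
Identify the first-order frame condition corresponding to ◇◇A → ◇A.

This is frame-equivalent to □A → □□A (substitute ¬A for A and contrapose).
Suppose □A→□□A is valid. Take Rxy, Ryz and set V(A)={w : Rxw}. Then □A at x, so □□A at x, so □A at y, so A at z, i.e. Rxz.

transitivity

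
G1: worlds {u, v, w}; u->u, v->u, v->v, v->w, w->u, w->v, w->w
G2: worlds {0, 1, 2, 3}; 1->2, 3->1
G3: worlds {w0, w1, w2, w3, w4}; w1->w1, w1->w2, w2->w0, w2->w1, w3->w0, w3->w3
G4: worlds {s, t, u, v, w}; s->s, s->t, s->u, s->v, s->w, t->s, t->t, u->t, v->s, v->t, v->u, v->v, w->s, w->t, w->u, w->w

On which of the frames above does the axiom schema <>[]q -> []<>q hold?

The schema corresponds to convergence: forall x forall y forall z (Rxy & Rxz -> exists w (Ryw & Rzw)).
G1: condition met.
G2: fails — R12 and R12 but 2 and 2 have no common successor.
G3: fails — Rw2w1 and Rw2w0 but w1 and w0 have no common successor.
G4: condition met.
Valid on: G1, G4.

G1, G4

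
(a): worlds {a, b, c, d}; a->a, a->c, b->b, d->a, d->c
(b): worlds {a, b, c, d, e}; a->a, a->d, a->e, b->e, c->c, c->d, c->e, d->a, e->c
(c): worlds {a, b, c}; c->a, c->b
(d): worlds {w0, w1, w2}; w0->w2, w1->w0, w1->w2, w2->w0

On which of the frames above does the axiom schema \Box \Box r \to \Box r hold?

Frame correspondent (Sahlqvist): \forall x \forall y (Rxy \to \exists z (Rxz \wedge Rzy)) — i.e. density.
(a): holds.
(b): fails — Rbe but no z with Rbz and Rze.
(c): fails — Rca but no z with Rcz and Rza.
(d): fails — Rw0w2 but no z with Rw0z and Rzw2.
Valid on: (a).

(a)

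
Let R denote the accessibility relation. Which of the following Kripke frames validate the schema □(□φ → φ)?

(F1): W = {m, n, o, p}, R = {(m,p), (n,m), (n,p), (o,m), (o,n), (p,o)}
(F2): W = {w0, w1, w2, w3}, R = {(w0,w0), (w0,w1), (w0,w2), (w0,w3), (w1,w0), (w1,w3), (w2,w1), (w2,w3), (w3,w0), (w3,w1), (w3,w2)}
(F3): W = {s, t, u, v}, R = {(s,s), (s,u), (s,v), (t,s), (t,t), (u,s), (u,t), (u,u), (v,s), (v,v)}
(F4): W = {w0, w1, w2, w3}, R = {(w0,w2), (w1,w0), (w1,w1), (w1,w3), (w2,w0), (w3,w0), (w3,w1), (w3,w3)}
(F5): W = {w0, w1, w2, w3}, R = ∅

The schema corresponds to shift-reflexivity: ∀x ∀y (Rxy → Ryy).
(F1): fails — Ron but not Rnn.
(F2): fails — Rw3w1 but not Rw1w1.
(F3): ✓.
(F4): fails — Rw1w0 but not Rw0w0.
(F5): ✓.

(F3), (F5)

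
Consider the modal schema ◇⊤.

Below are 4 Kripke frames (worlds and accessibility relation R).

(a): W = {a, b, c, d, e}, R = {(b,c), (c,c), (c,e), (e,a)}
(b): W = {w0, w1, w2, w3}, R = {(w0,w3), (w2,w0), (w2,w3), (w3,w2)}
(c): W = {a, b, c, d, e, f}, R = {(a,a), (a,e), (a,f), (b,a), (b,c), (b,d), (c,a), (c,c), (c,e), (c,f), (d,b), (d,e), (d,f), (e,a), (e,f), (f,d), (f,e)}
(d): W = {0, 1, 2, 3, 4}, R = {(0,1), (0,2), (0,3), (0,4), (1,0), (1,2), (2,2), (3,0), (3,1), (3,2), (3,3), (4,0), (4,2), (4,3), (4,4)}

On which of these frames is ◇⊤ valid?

Frame correspondent (Sahlqvist): ∀x ∃y Rxy — i.e. seriality.
(a): fails — world a has no successor.
(b): fails — world w1 has no successor.
(c): condition met.
(d): condition met.

(c), (d)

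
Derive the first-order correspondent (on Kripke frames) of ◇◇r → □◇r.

This is a Sahlqvist (Geach-type) schema ◇^2□^0r → □^1◇^1r.
Minimal-valuation argument: fix x; take any y with xR^2y and any z with xR^1z. Set V(r) to the set of worlds R-reachable from y in exactly 0 steps. Then □^0r holds at y, so the antecedent holds at x; validity forces ◇^1r at z, giving a w with zR^1w and yR^0w.
First-order correspondent: ∀x ∀y ∀z ((xR²y ∧ xRz) → ∃w (y = w ∧ zRw)).

∀x ∀y ∀z ((xR²y ∧ xRz) → ∃w (y = w ∧ zRw))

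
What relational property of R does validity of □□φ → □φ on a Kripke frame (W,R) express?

This schema is the C4 axiom.
It corresponds to density: ∀x ∀y (Rxy → ∃z (Rxz ∧ Rzy)).

density: ∀x ∀y (Rxy → ∃z (Rxz ∧ Rzy))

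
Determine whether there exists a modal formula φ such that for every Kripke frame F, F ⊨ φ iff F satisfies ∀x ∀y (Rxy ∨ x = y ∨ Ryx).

Not modally definable

Any modally definable frame class is closed under disjoint unions.
Take 2 disjoint single-world reflexive frames: each is trivially connected, but their disjoint union has 2 worlds with no edge between distinct components, so it is not connected.
So the class is not modally definable.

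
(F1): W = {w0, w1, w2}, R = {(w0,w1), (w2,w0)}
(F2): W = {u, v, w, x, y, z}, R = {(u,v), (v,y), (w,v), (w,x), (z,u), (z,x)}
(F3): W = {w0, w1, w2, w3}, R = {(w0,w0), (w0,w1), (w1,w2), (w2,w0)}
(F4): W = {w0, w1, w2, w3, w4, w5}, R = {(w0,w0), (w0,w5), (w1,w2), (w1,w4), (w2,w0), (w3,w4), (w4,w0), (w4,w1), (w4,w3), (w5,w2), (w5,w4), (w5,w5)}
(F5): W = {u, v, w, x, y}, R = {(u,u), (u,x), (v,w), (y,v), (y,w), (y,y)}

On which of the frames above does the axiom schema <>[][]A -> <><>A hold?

(F3), (F4)

This is the axiom for a generalized confluence (Geach) condition; its first-order frame correspondent is forall x forall y (xRy -> exists w (y R^2 w & x R^2 w)).
(F1): fails — w0Rw1 but no w with w1R²w and w0R²w.
(F2): fails — uRv but no t with vR²t and uR²t.
(F3): holds.
(F4): holds.
(F5): fails — uRx but no t with xR²t and uR²t.
Valid on: (F3), (F4).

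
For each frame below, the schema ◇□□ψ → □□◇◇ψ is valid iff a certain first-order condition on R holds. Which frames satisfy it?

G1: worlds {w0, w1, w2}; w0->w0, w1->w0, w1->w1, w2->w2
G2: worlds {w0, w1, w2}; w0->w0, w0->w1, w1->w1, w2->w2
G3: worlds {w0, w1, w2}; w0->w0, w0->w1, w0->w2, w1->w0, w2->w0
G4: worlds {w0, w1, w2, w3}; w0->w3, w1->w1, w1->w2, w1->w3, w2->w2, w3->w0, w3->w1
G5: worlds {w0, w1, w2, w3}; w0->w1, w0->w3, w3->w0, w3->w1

G1, G2, G3

This is the axiom for a generalized confluence (Geach) condition; its first-order frame correspondent is ∀x ∀y ∀z ((xRy ∧ xR²z) → ∃w (yR²w ∧ zR²w)).
G1: ✓.
G2: ✓.
G3: ✓.
G4: fails — w1Rw2, w1R²w0 but no w with w2R²w and w0R²w.
G5: fails — w0Rw1, w0R²w0 but no w with w1R²w and w0R²w.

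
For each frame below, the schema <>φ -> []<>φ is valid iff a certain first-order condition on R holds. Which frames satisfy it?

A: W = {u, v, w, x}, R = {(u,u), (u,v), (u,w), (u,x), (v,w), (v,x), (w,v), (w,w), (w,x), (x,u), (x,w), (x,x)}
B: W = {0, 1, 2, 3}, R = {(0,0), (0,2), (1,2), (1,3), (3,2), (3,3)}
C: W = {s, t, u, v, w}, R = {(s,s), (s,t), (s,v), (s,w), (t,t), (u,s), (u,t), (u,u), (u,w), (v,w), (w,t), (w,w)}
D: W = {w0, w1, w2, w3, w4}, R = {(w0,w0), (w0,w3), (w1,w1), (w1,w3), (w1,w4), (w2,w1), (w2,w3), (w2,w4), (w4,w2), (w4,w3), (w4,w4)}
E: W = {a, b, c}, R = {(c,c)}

E

This is the axiom for the Euclidean property; its first-order frame correspondent is forall x forall y forall z (Rxy & Rxz -> Ryz).
A: fails — Ruv and Ruv but not Rvv.
B: fails — R02 and R00 but not R20.
C: fails — Rsv and Rsv but not Rvv.
D: fails — Rw0w3 and Rw0w0 but not Rw3w0.
E: ✓.
Valid on: E.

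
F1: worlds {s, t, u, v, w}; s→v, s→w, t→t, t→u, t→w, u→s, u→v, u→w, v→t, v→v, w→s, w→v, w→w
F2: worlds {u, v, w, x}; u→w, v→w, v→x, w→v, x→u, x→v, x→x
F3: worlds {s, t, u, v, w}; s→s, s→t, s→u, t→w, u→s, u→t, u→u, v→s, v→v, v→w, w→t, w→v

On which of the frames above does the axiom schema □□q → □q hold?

Frame correspondent (Sahlqvist): ∀x ∀y (Rxy → ∃z (Rxz ∧ Rzy)) — i.e. density.
F1: condition met.
F2: fails — Ruw but no z with Ruz and Rzw.
F3: fails — Rwt but no z with Rwz and Rzt.
Valid on: F1.

F1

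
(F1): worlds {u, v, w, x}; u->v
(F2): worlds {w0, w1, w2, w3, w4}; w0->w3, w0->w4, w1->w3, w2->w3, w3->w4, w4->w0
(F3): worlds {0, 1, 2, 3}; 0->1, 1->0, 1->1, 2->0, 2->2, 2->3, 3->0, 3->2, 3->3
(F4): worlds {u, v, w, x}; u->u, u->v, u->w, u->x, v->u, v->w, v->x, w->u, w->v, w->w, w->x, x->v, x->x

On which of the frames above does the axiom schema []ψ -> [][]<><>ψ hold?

(F1), (F3), (F4)

This is the axiom for a generalized confluence (Geach) condition; its first-order frame correspondent is forall x forall z (x R^2 z -> exists w (xRw & z R^2 w)).
(F1): condition met.
(F2): fails — w4R²w4 but no w with w4Rw and w4R²w.
(F3): condition met.
(F4): condition met.
Valid on: (F1), (F3), (F4).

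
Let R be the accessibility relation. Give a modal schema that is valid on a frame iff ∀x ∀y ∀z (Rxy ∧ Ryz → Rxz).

□p → □□p

A defining formula is □p → □□p (the 4 axiom).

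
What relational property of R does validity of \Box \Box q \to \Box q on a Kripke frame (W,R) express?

This schema is the C4 axiom.
It corresponds to density: \forall x \forall y (Rxy \to \exists z (Rxz \wedge Rzy)).

Density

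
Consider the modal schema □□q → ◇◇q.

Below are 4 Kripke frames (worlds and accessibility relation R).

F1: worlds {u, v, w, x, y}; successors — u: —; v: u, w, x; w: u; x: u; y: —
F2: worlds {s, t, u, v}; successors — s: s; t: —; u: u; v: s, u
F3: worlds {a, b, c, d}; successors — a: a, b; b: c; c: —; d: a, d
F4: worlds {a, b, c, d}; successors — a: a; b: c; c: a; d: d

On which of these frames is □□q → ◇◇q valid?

F4

Frame correspondent (Sahlqvist): ∀x ∃w (xR²w ∧ xR²w) — i.e. a generalized confluence (Geach) condition.
F1: fails — at u but no t with uR²t and uR²t.
F2: fails — at t but no w with tR²w and tR²w.
F3: fails — at b but no w with bR²w and bR²w.
F4: ✓.
Valid on: F4.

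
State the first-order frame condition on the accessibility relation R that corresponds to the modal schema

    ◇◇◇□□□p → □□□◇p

∀x ∀y ∀z ((xR³y ∧ xR³z) → ∃w (yR³w ∧ zRw))

This is a Sahlqvist (Geach-type) schema ◇^3□^3p → □^3◇^1p.
First-order correspondent: ∀x ∀y ∀z ((xR³y ∧ xR³z) → ∃w (yR³w ∧ zRw)).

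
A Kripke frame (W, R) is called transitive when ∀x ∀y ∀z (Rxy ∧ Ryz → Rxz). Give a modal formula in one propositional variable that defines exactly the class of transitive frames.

The condition is transitivity. The 4 schema □ψ → □□ψ defines it.
Suppose □ψ→□□ψ is valid. Take Rxy, Ryz and set V(ψ)={w : Rxw}. Then □ψ at x, so □□ψ at x, so □ψ at y, so ψ at z, i.e. Rxz.

□ψ → □□ψ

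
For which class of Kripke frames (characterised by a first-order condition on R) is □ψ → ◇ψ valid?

Suppose □ψ→◇ψ is valid. At any x set V(ψ)=W. Then □ψ at x, so ◇ψ at x, so x has a successor.
Conversely, on a frame with seriality the schema holds at every world under every valuation.
So the correspondent is seriality.

seriality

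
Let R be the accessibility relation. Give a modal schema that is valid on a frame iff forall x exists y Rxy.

The condition is seriality. The D schema □p → ◇p defines it.

□p → ◇p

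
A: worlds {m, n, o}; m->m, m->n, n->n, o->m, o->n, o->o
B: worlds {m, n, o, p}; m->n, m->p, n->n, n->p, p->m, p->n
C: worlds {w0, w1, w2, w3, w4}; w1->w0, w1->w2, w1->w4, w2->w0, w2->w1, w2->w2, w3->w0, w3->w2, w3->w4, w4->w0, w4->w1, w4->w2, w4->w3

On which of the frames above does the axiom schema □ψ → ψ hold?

A

Frame correspondent (Sahlqvist): ∀x Rxx — i.e. reflexivity.
A: satisfies the condition.
B: fails — world m does not see itself.
C: fails — world w0 does not see itself.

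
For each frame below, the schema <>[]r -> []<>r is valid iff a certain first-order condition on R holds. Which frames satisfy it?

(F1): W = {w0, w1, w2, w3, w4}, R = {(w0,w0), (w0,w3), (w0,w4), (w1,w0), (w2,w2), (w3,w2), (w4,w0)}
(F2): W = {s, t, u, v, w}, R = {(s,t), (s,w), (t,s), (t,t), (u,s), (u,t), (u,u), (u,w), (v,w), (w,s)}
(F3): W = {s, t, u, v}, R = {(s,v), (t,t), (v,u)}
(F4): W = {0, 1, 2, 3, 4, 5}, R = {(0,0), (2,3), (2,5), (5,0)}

none

The schema corresponds to convergence: forall x forall y forall z (Rxy & Rxz -> exists w (Ryw & Rzw)).
(F1): fails — Rw0w4 and Rw0w3 but w4 and w3 have no common successor.
(F2): fails — Ruw and Rus but w and s have no common successor.
(F3): fails — Rvu and Rvu but u and u have no common successor.
(F4): fails — R23 and R23 but 3 and 3 have no common successor.
Valid on no frame.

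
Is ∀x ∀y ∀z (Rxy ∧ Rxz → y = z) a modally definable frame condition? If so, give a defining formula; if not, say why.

Yes: it is partial functionality, defined by the CD schema ◇p → □p.
Suppose ◇p→□p is valid. Take Rxy, Rxz and set V(p)={y}. Then ◇p at x, so □p at x, so p at z, i.e. z=y.

Definable; ◇p → □p defines it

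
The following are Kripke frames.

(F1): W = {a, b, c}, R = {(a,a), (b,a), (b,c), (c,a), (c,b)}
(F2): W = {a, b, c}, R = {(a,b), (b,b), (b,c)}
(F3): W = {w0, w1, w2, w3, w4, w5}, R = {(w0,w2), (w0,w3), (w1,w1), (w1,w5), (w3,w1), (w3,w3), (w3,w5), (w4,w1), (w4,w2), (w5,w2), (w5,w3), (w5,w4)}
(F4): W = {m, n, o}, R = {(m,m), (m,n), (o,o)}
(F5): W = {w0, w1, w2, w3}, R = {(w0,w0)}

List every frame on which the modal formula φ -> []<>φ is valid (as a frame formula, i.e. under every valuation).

(F5)

The schema corresponds to symmetry: forall x forall y (Rxy -> Ryx).
(F1): fails — Rba but not Rab.
(F2): fails — Rab but not Rba.
(F3): fails — Rw1w5 but not Rw5w1.
(F4): fails — Rmn but not Rnm.
(F5): holds.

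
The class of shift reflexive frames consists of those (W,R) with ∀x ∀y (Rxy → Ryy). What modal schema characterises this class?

The condition is shift-reflexivity. The T□ schema □(□s → s) defines it.
Suppose □(□s→s) is valid. Take Rxy and set V(s)={w : Ryw}. Then at y, □s holds; since □(□s→s) at x, □s→s at y, so s at y, i.e. Ryy.

□(□s → s)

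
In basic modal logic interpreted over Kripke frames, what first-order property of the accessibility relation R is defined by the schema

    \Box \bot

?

emptiness of R: \forall x \forall y \neg Rxy

This schema is the Ver axiom.
Its frame correspondent is emptiness of R — \forall x \forall y \neg Rxy.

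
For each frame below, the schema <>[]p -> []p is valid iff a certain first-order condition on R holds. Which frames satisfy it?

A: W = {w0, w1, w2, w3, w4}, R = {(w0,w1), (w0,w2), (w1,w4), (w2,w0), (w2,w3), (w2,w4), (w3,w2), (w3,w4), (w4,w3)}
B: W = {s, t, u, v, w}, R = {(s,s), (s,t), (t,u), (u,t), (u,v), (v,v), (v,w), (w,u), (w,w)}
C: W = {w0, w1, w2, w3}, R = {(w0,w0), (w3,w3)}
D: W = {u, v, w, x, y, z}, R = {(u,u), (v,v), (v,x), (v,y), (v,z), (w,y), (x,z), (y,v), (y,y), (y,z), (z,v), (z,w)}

This is the axiom for the Euclidean property; its first-order frame correspondent is forall x forall y forall z (Rxy & Rxz -> Ryz).
A: fails — Rw0w1 and Rw0w1 but not Rw1w1.
B: fails — Rst and Rss but not Rts.
C: ✓.
D: fails — Rvz and Rvz but not Rzz.

C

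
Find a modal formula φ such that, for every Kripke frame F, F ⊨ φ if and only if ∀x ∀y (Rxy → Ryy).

A defining formula is □(□r → r) (the T□ axiom).
Suppose □(□r→r) is valid. Take Rxy and set V(r)={w : Ryw}. Then at y, □r holds; since □(□r→r) at x, □r→r at y, so r at y, i.e. Ryy.

□(□r → r)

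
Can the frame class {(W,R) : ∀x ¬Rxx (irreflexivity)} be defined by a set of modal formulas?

Not definable by any modal formula

Any modally definable frame class is closed under surjective bounded morphisms.
The 3-cycle (worlds 0,1,2 with 0→1→2→0) is irreflexive, and the map sending every world to a single reflexive point • is a surjective bounded morphism (forth: every edge maps to (•,•); back: every world has a successor). So any modal formula valid on the 3-cycle is also valid on the reflexive point, which is not irreflexive.
Hence irreflexivity is not modally definable.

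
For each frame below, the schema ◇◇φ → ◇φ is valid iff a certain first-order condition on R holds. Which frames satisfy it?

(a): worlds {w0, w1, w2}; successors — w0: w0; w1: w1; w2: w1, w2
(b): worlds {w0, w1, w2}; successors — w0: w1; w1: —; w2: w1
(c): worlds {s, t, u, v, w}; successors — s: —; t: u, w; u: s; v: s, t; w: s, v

This is the axiom for transitivity; its first-order frame correspondent is ∀x ∀y ∀z (Rxy ∧ Ryz → Rxz).
(a): condition met.
(b): condition met.
(c): fails — Rvt and Rtw but not Rvw.
Valid on: (a), (b).

(a), (b)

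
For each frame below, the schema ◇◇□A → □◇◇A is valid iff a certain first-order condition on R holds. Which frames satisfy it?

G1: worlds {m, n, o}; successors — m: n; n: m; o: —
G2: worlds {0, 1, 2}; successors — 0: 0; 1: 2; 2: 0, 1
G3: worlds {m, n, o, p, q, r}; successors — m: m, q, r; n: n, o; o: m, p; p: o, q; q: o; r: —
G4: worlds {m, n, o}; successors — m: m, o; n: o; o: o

This is the axiom for a generalized confluence (Geach) condition; its first-order frame correspondent is ∀x ∀y ∀z ((xR²y ∧ xRz) → ∃w (yRw ∧ zR²w)).
G1: satisfies the condition.
G2: satisfies the condition.
G3: fails — mR²m, mRr but no w with mRw and rR²w.
G4: satisfies the condition.
Valid on: G1, G2, G4.

G1, G2, G4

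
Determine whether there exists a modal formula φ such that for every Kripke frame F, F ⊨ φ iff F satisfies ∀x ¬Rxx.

No — not modally definable

If a class were modally definable it would be closed under surjective bounded morphisms (Goldblatt–Thomason).
The 3-cycle (worlds w0,w1,w2 with w0→w1→w2→w0) is irreflexive, and the map sending every world to a single reflexive point • is a surjective bounded morphism (forth: every edge maps to (•,•); back: every world has a successor). So any modal formula valid on the 3-cycle is also valid on the reflexive point, which is not irreflexive.
Hence irreflexivity is not modally definable.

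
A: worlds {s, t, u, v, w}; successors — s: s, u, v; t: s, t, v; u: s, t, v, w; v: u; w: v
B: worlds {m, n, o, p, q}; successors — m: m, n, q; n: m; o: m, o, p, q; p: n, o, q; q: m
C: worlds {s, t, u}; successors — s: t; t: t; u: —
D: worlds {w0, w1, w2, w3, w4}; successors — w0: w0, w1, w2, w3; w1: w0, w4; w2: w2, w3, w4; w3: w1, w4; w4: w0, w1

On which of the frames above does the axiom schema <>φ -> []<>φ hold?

C

Frame correspondent (Sahlqvist): forall x forall y forall z (Rxy & Rxz -> Ryz) — i.e. the Euclidean property.
A: fails — Rsv and Rsv but not Rvv.
B: fails — Rmq and Rmq but not Rqq.
C: satisfies the condition.
D: fails — Rw0w1 and Rw0w1 but not Rw1w1.
Valid on: C.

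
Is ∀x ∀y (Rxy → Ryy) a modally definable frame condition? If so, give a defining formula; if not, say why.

The condition is shift-reflexivity. A defining modal formula is □(□p → p).

Definable; □(□p → p) defines it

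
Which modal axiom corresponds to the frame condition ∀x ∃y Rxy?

□p → ◇p

This is seriality; the standard corresponding axiom is D: □p → ◇p.
Suppose □p→◇p is valid. At any x set V(p)=W. Then □p at x, so ◇p at x, so x has a successor.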